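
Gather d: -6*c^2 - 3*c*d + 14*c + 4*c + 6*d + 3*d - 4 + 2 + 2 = -6*c^2 + 18*c + d*(9 - 3*c)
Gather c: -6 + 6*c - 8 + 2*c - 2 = 8*c - 16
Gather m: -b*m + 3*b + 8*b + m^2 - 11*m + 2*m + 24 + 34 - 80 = 11*b + m^2 + m*(-b - 9) - 22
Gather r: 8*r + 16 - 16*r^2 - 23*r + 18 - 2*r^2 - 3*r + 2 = -18*r^2 - 18*r + 36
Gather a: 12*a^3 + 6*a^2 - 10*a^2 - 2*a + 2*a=12*a^3 - 4*a^2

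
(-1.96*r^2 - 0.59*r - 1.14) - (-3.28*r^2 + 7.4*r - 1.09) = 1.32*r^2 - 7.99*r - 0.0499999999999998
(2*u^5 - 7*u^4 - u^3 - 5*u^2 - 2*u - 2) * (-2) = -4*u^5 + 14*u^4 + 2*u^3 + 10*u^2 + 4*u + 4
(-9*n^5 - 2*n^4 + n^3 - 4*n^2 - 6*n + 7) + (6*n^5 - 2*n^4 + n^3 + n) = -3*n^5 - 4*n^4 + 2*n^3 - 4*n^2 - 5*n + 7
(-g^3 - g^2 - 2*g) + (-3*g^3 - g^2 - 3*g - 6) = -4*g^3 - 2*g^2 - 5*g - 6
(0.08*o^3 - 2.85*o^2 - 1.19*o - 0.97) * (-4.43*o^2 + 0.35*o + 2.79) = -0.3544*o^5 + 12.6535*o^4 + 4.4974*o^3 - 4.0709*o^2 - 3.6596*o - 2.7063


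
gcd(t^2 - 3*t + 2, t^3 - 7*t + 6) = t^2 - 3*t + 2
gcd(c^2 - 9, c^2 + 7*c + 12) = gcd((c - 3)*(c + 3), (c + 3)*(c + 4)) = c + 3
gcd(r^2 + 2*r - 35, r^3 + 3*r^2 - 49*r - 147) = r + 7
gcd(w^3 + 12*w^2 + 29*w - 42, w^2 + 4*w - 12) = w + 6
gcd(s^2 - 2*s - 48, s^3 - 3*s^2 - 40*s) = s - 8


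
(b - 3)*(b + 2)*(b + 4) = b^3 + 3*b^2 - 10*b - 24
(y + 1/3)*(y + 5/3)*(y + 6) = y^3 + 8*y^2 + 113*y/9 + 10/3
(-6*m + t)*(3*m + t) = -18*m^2 - 3*m*t + t^2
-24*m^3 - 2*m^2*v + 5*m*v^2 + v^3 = (-2*m + v)*(3*m + v)*(4*m + v)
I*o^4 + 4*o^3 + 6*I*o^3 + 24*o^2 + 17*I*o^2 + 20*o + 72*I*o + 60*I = (o + 5)*(o - 6*I)*(o + 2*I)*(I*o + I)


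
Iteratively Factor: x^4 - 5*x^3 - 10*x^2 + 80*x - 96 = (x - 4)*(x^3 - x^2 - 14*x + 24) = (x - 4)*(x - 2)*(x^2 + x - 12) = (x - 4)*(x - 2)*(x + 4)*(x - 3)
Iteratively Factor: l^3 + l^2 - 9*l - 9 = (l + 3)*(l^2 - 2*l - 3) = (l + 1)*(l + 3)*(l - 3)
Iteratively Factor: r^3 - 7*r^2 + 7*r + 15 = (r - 3)*(r^2 - 4*r - 5) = (r - 3)*(r + 1)*(r - 5)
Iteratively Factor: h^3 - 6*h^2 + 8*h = (h)*(h^2 - 6*h + 8) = h*(h - 2)*(h - 4)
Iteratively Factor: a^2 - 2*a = (a - 2)*(a)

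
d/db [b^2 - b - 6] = 2*b - 1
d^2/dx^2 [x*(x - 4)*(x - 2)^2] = 12*x^2 - 48*x + 40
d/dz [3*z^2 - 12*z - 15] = 6*z - 12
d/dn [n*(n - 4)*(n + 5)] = 3*n^2 + 2*n - 20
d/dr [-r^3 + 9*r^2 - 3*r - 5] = -3*r^2 + 18*r - 3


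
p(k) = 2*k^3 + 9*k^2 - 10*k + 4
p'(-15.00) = 1070.00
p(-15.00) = -4571.00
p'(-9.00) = 314.00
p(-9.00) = -635.00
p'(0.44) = -0.92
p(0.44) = 1.51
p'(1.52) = 31.22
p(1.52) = 16.62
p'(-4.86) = 44.24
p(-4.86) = 35.59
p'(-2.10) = -21.34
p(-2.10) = 46.17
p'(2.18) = 57.75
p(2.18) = 45.69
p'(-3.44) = -0.92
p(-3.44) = 63.49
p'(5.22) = 247.45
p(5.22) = 481.51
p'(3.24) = 111.31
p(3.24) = 134.10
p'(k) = 6*k^2 + 18*k - 10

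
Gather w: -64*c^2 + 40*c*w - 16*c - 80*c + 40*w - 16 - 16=-64*c^2 - 96*c + w*(40*c + 40) - 32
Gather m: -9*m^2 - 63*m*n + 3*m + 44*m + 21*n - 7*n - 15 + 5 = -9*m^2 + m*(47 - 63*n) + 14*n - 10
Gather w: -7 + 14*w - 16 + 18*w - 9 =32*w - 32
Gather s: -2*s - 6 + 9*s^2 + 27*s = 9*s^2 + 25*s - 6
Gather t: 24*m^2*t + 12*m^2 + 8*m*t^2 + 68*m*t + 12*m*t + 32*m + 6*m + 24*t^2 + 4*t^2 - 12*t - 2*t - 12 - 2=12*m^2 + 38*m + t^2*(8*m + 28) + t*(24*m^2 + 80*m - 14) - 14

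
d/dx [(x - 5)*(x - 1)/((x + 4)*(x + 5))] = 15*(x^2 + 2*x - 11)/(x^4 + 18*x^3 + 121*x^2 + 360*x + 400)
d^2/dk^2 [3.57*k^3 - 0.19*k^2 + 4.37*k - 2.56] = 21.42*k - 0.38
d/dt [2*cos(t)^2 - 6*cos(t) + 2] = 2*(3 - 2*cos(t))*sin(t)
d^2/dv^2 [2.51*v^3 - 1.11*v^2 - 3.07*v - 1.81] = 15.06*v - 2.22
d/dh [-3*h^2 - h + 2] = -6*h - 1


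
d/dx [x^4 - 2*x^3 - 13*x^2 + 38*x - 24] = 4*x^3 - 6*x^2 - 26*x + 38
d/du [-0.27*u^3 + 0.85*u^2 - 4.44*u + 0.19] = -0.81*u^2 + 1.7*u - 4.44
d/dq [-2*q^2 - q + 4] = -4*q - 1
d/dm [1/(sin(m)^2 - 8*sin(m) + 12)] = 2*(4 - sin(m))*cos(m)/(sin(m)^2 - 8*sin(m) + 12)^2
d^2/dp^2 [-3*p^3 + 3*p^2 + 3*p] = 6 - 18*p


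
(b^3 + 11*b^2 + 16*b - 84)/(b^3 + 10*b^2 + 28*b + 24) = (b^2 + 5*b - 14)/(b^2 + 4*b + 4)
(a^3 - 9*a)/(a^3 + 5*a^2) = (a^2 - 9)/(a*(a + 5))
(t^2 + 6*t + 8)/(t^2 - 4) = (t + 4)/(t - 2)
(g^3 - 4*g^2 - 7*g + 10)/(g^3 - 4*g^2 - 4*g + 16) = (g^2 - 6*g + 5)/(g^2 - 6*g + 8)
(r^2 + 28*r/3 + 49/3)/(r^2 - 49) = (r + 7/3)/(r - 7)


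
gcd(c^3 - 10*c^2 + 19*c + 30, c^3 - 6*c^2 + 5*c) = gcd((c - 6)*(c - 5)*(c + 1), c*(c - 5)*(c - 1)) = c - 5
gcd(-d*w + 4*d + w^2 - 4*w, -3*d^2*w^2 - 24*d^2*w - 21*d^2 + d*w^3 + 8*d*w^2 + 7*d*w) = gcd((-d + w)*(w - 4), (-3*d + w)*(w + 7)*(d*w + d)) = 1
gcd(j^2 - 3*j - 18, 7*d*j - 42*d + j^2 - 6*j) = j - 6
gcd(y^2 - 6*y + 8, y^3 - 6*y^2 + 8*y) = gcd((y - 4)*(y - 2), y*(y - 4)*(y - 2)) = y^2 - 6*y + 8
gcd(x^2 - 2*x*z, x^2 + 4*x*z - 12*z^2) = x - 2*z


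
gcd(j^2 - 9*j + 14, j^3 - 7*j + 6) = j - 2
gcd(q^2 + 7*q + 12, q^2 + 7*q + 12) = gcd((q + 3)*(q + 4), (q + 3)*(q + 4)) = q^2 + 7*q + 12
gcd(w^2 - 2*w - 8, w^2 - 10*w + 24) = w - 4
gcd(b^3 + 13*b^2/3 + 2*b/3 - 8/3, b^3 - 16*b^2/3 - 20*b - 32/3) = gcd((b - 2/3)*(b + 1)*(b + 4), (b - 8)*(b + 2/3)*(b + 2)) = 1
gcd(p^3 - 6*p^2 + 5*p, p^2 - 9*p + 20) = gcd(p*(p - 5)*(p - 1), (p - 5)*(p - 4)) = p - 5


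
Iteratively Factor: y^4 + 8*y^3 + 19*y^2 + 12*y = (y + 4)*(y^3 + 4*y^2 + 3*y) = y*(y + 4)*(y^2 + 4*y + 3) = y*(y + 3)*(y + 4)*(y + 1)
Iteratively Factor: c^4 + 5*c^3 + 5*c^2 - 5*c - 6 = (c - 1)*(c^3 + 6*c^2 + 11*c + 6) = (c - 1)*(c + 2)*(c^2 + 4*c + 3) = (c - 1)*(c + 1)*(c + 2)*(c + 3)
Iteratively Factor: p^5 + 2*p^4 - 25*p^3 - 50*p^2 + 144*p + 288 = (p - 3)*(p^4 + 5*p^3 - 10*p^2 - 80*p - 96) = (p - 3)*(p + 2)*(p^3 + 3*p^2 - 16*p - 48) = (p - 3)*(p + 2)*(p + 3)*(p^2 - 16) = (p - 3)*(p + 2)*(p + 3)*(p + 4)*(p - 4)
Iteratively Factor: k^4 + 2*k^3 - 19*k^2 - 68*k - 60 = (k + 3)*(k^3 - k^2 - 16*k - 20) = (k + 2)*(k + 3)*(k^2 - 3*k - 10) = (k + 2)^2*(k + 3)*(k - 5)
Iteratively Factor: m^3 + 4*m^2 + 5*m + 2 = (m + 1)*(m^2 + 3*m + 2) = (m + 1)*(m + 2)*(m + 1)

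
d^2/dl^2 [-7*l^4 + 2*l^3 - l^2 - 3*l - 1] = -84*l^2 + 12*l - 2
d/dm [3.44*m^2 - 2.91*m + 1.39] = 6.88*m - 2.91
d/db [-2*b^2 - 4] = -4*b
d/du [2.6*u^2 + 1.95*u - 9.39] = 5.2*u + 1.95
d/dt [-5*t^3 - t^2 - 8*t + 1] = -15*t^2 - 2*t - 8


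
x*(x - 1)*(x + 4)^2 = x^4 + 7*x^3 + 8*x^2 - 16*x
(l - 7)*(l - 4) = l^2 - 11*l + 28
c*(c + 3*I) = c^2 + 3*I*c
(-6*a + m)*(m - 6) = -6*a*m + 36*a + m^2 - 6*m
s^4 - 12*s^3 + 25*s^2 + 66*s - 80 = (s - 8)*(s - 5)*(s - 1)*(s + 2)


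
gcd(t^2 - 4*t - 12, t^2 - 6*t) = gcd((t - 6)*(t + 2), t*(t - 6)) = t - 6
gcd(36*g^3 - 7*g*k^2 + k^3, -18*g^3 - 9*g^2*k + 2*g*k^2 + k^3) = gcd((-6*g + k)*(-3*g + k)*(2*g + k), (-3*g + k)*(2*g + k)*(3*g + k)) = 6*g^2 + g*k - k^2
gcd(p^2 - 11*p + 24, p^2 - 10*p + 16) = p - 8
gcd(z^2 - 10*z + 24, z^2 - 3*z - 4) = z - 4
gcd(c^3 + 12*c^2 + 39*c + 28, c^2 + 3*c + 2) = c + 1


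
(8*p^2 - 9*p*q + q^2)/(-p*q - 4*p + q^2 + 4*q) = (-8*p + q)/(q + 4)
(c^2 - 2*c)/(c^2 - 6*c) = (c - 2)/(c - 6)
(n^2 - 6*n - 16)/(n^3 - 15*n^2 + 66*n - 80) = (n + 2)/(n^2 - 7*n + 10)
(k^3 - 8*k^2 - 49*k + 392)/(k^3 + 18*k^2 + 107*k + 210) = (k^2 - 15*k + 56)/(k^2 + 11*k + 30)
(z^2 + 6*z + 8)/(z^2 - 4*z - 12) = (z + 4)/(z - 6)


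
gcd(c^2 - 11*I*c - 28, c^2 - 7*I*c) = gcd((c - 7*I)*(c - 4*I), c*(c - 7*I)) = c - 7*I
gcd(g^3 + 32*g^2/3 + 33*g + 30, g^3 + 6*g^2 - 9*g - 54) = g^2 + 9*g + 18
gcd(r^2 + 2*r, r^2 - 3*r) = r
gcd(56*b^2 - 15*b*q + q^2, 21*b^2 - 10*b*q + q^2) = -7*b + q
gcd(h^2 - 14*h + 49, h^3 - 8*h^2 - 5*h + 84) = h - 7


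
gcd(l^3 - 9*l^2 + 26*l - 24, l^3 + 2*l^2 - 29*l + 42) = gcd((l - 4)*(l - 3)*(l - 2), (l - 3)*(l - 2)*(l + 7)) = l^2 - 5*l + 6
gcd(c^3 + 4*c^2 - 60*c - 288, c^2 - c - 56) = c - 8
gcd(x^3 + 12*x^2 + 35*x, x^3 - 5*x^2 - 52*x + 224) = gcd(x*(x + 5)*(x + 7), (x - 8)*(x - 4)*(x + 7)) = x + 7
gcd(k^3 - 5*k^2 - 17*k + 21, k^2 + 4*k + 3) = k + 3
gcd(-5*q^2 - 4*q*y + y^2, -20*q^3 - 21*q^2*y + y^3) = -5*q^2 - 4*q*y + y^2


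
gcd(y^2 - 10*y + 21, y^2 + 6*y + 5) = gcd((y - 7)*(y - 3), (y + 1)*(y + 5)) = 1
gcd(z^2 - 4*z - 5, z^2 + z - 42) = 1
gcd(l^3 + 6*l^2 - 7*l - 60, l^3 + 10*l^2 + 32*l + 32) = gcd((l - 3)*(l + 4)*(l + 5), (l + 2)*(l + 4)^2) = l + 4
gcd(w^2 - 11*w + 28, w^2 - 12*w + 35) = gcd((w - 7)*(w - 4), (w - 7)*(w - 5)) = w - 7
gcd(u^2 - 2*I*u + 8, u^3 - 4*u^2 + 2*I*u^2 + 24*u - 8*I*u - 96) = u - 4*I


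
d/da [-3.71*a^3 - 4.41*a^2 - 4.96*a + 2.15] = -11.13*a^2 - 8.82*a - 4.96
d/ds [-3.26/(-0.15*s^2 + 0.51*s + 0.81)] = (1.6626 - 0.978*s)/(-0.15*s^2 + 0.51*s + 0.81)^2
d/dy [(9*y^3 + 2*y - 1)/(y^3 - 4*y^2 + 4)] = (-y*(3*y - 8)*(9*y^3 + 2*y - 1) + (27*y^2 + 2)*(y^3 - 4*y^2 + 4))/(y^3 - 4*y^2 + 4)^2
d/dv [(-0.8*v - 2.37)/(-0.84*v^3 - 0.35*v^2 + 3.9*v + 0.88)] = (-1.344*v^3 - 6.2524*v^2 - 1.659*v + 8.539)/(0.7056*v^6 + 0.588*v^5 - 6.4295*v^4 - 4.2084*v^3 + 14.594*v^2 + 6.864*v + 0.7744)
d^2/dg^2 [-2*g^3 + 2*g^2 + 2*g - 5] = 4 - 12*g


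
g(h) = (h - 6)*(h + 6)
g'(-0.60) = -1.20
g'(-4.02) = -8.04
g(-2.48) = -29.85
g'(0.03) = 0.06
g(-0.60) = -35.64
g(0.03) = -36.00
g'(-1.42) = -2.84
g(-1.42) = -33.98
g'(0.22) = 0.44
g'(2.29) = 4.58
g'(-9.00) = -18.00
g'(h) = 2*h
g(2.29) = -30.76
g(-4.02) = -19.84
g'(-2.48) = -4.96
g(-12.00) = 108.00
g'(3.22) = 6.44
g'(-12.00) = -24.00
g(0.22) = -35.95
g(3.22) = -25.63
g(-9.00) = 45.00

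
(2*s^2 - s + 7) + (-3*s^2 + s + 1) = 8 - s^2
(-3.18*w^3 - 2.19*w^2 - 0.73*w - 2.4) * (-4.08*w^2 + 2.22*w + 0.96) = 12.9744*w^5 + 1.8756*w^4 - 4.9362*w^3 + 6.069*w^2 - 6.0288*w - 2.304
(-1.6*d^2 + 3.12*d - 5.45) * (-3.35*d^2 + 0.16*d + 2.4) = 5.36*d^4 - 10.708*d^3 + 14.9167*d^2 + 6.616*d - 13.08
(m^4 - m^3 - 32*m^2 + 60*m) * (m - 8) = m^5 - 9*m^4 - 24*m^3 + 316*m^2 - 480*m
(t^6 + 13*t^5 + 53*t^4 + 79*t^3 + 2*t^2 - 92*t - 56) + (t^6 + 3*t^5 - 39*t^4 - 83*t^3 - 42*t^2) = 2*t^6 + 16*t^5 + 14*t^4 - 4*t^3 - 40*t^2 - 92*t - 56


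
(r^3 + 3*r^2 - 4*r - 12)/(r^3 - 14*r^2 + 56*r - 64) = (r^2 + 5*r + 6)/(r^2 - 12*r + 32)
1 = 1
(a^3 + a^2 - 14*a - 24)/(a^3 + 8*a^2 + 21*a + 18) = (a - 4)/(a + 3)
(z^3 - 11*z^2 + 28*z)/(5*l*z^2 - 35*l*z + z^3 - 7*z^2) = (z - 4)/(5*l + z)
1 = 1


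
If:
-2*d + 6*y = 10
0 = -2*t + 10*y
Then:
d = 3*y - 5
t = 5*y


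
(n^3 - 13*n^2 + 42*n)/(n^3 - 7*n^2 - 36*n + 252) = n/(n + 6)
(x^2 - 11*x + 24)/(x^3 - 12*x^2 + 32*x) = (x - 3)/(x*(x - 4))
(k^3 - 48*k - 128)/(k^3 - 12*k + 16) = (k^3 - 48*k - 128)/(k^3 - 12*k + 16)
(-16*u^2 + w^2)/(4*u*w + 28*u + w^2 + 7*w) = (-4*u + w)/(w + 7)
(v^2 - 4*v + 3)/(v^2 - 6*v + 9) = (v - 1)/(v - 3)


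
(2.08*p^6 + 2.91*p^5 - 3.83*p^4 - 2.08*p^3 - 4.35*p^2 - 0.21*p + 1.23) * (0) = 0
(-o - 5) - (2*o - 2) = -3*o - 3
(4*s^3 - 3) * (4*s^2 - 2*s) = 16*s^5 - 8*s^4 - 12*s^2 + 6*s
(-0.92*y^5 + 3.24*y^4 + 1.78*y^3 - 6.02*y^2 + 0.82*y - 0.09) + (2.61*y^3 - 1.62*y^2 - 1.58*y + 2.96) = -0.92*y^5 + 3.24*y^4 + 4.39*y^3 - 7.64*y^2 - 0.76*y + 2.87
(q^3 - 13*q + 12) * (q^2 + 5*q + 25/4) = q^5 + 5*q^4 - 27*q^3/4 - 53*q^2 - 85*q/4 + 75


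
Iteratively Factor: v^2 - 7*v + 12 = (v - 3)*(v - 4)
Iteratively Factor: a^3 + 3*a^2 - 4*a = (a - 1)*(a^2 + 4*a) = a*(a - 1)*(a + 4)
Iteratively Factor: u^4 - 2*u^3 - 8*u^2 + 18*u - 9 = (u - 1)*(u^3 - u^2 - 9*u + 9) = (u - 1)^2*(u^2 - 9) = (u - 3)*(u - 1)^2*(u + 3)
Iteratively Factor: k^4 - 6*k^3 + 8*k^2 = (k - 2)*(k^3 - 4*k^2) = k*(k - 2)*(k^2 - 4*k) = k*(k - 4)*(k - 2)*(k)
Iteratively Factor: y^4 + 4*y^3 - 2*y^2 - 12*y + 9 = (y + 3)*(y^3 + y^2 - 5*y + 3) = (y - 1)*(y + 3)*(y^2 + 2*y - 3) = (y - 1)^2*(y + 3)*(y + 3)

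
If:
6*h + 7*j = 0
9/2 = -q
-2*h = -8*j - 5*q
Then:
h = -315/124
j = 135/62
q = -9/2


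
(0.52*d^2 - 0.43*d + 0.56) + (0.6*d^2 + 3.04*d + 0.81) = 1.12*d^2 + 2.61*d + 1.37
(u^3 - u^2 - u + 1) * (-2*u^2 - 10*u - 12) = -2*u^5 - 8*u^4 + 20*u^2 + 2*u - 12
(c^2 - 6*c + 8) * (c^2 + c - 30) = c^4 - 5*c^3 - 28*c^2 + 188*c - 240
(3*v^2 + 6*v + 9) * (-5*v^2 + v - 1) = -15*v^4 - 27*v^3 - 42*v^2 + 3*v - 9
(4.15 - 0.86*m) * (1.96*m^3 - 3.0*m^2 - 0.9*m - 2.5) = -1.6856*m^4 + 10.714*m^3 - 11.676*m^2 - 1.585*m - 10.375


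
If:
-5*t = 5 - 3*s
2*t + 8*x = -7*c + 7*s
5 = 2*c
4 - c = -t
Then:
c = 5/2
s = -5/6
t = -3/2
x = -61/24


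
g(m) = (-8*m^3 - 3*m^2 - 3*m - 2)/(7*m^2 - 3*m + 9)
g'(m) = (3 - 14*m)*(-8*m^3 - 3*m^2 - 3*m - 2)/(7*m^2 - 3*m + 9)^2 + (-24*m^2 - 6*m - 3)/(7*m^2 - 3*m + 9) = (-56*m^4 + 48*m^3 - 186*m^2 - 26*m - 33)/(49*m^4 - 42*m^3 + 135*m^2 - 54*m + 81)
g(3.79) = -5.01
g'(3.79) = -1.22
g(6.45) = -8.16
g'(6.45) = -1.17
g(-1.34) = 0.62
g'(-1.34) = -0.96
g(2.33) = -3.16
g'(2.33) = -1.34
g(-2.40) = 1.74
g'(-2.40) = -1.12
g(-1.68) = 0.96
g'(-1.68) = -1.04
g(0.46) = -0.53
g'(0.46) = -0.99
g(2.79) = -3.76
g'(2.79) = -1.29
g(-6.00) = 5.86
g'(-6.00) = -1.15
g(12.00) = -14.57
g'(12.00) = -1.15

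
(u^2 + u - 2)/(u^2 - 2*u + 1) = (u + 2)/(u - 1)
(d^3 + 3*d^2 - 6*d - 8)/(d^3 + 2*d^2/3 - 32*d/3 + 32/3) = 3*(d + 1)/(3*d - 4)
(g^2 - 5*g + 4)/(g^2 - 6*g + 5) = (g - 4)/(g - 5)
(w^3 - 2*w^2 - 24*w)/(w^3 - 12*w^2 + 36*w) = (w + 4)/(w - 6)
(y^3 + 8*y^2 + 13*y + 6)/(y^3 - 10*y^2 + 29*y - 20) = (y^3 + 8*y^2 + 13*y + 6)/(y^3 - 10*y^2 + 29*y - 20)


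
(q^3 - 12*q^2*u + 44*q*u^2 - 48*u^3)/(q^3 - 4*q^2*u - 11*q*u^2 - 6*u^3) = (q^2 - 6*q*u + 8*u^2)/(q^2 + 2*q*u + u^2)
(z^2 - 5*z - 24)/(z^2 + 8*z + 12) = (z^2 - 5*z - 24)/(z^2 + 8*z + 12)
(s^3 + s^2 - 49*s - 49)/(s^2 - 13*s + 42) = (s^2 + 8*s + 7)/(s - 6)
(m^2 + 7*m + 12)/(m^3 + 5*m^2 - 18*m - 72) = (m + 4)/(m^2 + 2*m - 24)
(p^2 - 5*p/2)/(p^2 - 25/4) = 2*p/(2*p + 5)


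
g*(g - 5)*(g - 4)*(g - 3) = g^4 - 12*g^3 + 47*g^2 - 60*g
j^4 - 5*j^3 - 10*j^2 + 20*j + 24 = (j - 6)*(j - 2)*(j + 1)*(j + 2)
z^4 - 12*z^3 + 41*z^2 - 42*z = z*(z - 7)*(z - 3)*(z - 2)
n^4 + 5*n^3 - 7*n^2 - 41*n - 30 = (n - 3)*(n + 1)*(n + 2)*(n + 5)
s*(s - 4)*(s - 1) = s^3 - 5*s^2 + 4*s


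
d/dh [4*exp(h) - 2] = 4*exp(h)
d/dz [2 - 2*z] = -2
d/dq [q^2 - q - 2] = 2*q - 1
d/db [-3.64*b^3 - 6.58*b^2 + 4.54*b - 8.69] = -10.92*b^2 - 13.16*b + 4.54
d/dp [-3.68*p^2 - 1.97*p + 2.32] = -7.36*p - 1.97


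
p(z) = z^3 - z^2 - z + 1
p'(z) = 3*z^2 - 2*z - 1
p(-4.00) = -75.00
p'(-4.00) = 55.00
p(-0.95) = 0.19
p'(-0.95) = 3.61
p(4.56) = 70.47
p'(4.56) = 52.26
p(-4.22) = -87.74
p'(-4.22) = 60.87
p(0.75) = 0.11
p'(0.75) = -0.81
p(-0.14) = 1.12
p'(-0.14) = -0.66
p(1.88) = 2.23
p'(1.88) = 5.84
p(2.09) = 3.67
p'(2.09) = 7.92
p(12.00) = 1573.00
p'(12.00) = 407.00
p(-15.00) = -3584.00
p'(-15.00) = 704.00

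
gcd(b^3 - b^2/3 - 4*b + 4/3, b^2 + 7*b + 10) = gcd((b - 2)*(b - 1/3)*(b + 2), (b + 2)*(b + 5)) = b + 2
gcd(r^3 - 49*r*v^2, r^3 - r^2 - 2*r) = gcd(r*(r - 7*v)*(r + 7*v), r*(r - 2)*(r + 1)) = r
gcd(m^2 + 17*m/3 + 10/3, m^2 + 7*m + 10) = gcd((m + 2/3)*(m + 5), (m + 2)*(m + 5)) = m + 5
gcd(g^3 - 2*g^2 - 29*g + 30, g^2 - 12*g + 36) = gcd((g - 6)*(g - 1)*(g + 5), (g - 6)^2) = g - 6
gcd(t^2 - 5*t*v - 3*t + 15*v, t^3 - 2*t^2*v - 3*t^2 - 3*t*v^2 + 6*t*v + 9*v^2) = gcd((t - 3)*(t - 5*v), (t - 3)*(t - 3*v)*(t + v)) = t - 3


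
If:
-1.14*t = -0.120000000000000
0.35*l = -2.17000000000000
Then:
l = -6.20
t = 0.11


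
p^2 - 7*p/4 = p*(p - 7/4)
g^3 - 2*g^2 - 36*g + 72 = (g - 6)*(g - 2)*(g + 6)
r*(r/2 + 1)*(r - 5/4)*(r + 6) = r^4/2 + 27*r^3/8 + r^2 - 15*r/2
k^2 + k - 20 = (k - 4)*(k + 5)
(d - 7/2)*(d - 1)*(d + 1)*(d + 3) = d^4 - d^3/2 - 23*d^2/2 + d/2 + 21/2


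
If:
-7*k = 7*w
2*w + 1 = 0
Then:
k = 1/2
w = -1/2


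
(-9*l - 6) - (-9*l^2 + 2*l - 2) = 9*l^2 - 11*l - 4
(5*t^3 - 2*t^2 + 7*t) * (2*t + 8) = 10*t^4 + 36*t^3 - 2*t^2 + 56*t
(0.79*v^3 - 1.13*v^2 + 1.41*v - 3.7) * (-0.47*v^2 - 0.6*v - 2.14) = -0.3713*v^5 + 0.0570999999999999*v^4 - 1.6753*v^3 + 3.3112*v^2 - 0.7974*v + 7.918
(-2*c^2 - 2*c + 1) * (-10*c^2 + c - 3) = 20*c^4 + 18*c^3 - 6*c^2 + 7*c - 3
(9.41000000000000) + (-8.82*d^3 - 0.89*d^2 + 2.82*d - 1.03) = -8.82*d^3 - 0.89*d^2 + 2.82*d + 8.38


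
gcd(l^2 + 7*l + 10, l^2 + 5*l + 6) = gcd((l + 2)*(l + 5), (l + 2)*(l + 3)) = l + 2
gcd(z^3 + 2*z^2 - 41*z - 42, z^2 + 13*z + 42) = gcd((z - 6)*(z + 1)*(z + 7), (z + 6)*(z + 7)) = z + 7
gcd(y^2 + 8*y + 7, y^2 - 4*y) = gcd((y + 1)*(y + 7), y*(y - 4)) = 1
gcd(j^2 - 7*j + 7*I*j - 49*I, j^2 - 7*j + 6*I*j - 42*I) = j - 7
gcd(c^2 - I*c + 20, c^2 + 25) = c - 5*I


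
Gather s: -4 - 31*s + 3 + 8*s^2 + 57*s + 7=8*s^2 + 26*s + 6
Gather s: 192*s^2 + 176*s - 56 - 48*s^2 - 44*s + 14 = 144*s^2 + 132*s - 42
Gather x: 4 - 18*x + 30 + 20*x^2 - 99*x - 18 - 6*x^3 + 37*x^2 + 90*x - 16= -6*x^3 + 57*x^2 - 27*x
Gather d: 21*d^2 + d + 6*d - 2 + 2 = 21*d^2 + 7*d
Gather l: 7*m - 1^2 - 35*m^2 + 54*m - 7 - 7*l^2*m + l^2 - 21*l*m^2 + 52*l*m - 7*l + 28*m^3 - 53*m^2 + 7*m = l^2*(1 - 7*m) + l*(-21*m^2 + 52*m - 7) + 28*m^3 - 88*m^2 + 68*m - 8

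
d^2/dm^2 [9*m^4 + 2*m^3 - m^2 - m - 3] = 108*m^2 + 12*m - 2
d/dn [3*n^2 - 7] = 6*n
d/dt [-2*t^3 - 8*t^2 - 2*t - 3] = -6*t^2 - 16*t - 2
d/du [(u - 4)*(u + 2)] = 2*u - 2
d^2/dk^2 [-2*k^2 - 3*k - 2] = -4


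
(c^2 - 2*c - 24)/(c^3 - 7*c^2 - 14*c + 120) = 1/(c - 5)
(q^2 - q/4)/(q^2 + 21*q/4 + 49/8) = 2*q*(4*q - 1)/(8*q^2 + 42*q + 49)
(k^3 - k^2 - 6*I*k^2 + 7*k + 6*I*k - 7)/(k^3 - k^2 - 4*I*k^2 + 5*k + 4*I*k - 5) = (k - 7*I)/(k - 5*I)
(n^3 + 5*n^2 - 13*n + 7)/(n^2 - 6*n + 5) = (n^2 + 6*n - 7)/(n - 5)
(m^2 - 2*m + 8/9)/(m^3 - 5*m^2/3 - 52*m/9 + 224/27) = 3*(3*m - 2)/(9*m^2 - 3*m - 56)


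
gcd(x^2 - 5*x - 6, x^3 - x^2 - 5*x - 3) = x + 1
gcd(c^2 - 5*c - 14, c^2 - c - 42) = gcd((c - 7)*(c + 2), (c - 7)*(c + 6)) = c - 7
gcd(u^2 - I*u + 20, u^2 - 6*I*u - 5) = u - 5*I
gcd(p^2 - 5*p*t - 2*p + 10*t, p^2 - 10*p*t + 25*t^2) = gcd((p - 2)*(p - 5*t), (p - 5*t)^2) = p - 5*t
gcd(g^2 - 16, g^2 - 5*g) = 1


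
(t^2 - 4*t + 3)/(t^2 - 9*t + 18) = (t - 1)/(t - 6)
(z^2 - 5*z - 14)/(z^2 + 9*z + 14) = (z - 7)/(z + 7)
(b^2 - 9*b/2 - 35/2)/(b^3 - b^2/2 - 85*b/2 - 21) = (2*b + 5)/(2*b^2 + 13*b + 6)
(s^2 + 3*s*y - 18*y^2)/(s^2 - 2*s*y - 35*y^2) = (-s^2 - 3*s*y + 18*y^2)/(-s^2 + 2*s*y + 35*y^2)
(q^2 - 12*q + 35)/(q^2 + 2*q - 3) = (q^2 - 12*q + 35)/(q^2 + 2*q - 3)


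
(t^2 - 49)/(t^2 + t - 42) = (t - 7)/(t - 6)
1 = 1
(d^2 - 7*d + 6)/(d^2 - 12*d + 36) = (d - 1)/(d - 6)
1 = 1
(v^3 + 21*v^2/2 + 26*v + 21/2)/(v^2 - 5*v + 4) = (2*v^3 + 21*v^2 + 52*v + 21)/(2*(v^2 - 5*v + 4))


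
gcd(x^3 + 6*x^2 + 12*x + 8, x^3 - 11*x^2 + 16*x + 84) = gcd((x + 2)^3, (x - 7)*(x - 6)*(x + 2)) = x + 2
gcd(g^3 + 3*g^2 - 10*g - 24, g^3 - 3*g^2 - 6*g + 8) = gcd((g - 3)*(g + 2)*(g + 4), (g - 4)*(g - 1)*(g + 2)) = g + 2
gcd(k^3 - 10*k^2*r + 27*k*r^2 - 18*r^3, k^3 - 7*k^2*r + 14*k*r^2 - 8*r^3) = -k + r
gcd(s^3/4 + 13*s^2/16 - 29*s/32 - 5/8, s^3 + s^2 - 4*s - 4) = 1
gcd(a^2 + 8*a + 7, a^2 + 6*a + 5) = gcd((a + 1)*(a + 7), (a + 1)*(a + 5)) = a + 1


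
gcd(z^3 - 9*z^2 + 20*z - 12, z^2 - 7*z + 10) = z - 2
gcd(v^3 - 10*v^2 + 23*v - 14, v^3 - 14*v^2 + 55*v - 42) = v^2 - 8*v + 7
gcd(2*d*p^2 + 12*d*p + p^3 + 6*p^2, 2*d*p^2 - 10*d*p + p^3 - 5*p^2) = 2*d*p + p^2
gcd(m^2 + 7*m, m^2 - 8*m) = m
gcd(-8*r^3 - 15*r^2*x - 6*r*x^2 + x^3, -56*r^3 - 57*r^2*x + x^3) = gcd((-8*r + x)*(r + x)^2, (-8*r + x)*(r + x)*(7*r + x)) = -8*r^2 - 7*r*x + x^2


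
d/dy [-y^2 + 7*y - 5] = 7 - 2*y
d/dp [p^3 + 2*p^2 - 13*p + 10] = 3*p^2 + 4*p - 13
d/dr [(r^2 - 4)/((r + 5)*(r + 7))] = 6*(2*r^2 + 13*r + 8)/(r^4 + 24*r^3 + 214*r^2 + 840*r + 1225)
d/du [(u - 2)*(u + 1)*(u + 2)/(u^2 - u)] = (u^4 - 2*u^3 + 3*u^2 + 8*u - 4)/(u^2*(u^2 - 2*u + 1))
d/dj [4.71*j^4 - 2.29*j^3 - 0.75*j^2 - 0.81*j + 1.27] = 18.84*j^3 - 6.87*j^2 - 1.5*j - 0.81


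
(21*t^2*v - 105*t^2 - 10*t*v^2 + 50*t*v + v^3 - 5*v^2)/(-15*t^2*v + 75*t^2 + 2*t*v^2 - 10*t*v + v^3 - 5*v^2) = (-7*t + v)/(5*t + v)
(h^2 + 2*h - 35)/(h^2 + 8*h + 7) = (h - 5)/(h + 1)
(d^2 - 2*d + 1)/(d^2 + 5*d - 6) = (d - 1)/(d + 6)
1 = 1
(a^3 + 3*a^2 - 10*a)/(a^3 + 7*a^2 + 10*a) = (a - 2)/(a + 2)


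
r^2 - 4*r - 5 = (r - 5)*(r + 1)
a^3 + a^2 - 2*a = a*(a - 1)*(a + 2)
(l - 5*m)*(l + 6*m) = l^2 + l*m - 30*m^2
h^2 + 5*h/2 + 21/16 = (h + 3/4)*(h + 7/4)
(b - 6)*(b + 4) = b^2 - 2*b - 24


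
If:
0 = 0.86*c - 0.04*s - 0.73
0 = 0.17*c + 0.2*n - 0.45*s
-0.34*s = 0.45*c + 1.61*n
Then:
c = 0.86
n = -0.28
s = 0.20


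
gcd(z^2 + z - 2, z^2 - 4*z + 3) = z - 1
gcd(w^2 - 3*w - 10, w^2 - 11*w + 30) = w - 5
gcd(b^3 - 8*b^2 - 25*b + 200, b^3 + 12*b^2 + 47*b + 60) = b + 5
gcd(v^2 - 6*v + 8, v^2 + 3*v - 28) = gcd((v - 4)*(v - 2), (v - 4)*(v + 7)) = v - 4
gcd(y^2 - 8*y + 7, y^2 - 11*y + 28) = y - 7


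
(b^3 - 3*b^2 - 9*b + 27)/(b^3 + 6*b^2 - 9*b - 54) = (b - 3)/(b + 6)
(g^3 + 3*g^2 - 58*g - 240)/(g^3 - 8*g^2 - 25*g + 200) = (g + 6)/(g - 5)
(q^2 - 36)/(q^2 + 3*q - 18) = (q - 6)/(q - 3)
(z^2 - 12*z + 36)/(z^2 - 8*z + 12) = (z - 6)/(z - 2)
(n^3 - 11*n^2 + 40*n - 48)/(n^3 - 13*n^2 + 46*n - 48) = (n^2 - 8*n + 16)/(n^2 - 10*n + 16)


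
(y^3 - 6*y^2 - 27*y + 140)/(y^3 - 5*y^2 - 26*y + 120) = (y - 7)/(y - 6)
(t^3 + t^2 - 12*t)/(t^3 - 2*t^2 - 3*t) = (t + 4)/(t + 1)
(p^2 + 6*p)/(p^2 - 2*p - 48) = p/(p - 8)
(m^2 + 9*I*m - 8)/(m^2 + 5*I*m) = (m^2 + 9*I*m - 8)/(m*(m + 5*I))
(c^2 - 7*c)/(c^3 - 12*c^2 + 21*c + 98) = c/(c^2 - 5*c - 14)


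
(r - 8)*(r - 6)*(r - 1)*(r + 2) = r^4 - 13*r^3 + 32*r^2 + 76*r - 96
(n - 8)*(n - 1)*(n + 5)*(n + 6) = n^4 + 2*n^3 - 61*n^2 - 182*n + 240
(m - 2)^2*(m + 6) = m^3 + 2*m^2 - 20*m + 24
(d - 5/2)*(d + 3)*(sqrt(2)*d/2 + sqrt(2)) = sqrt(2)*d^3/2 + 5*sqrt(2)*d^2/4 - 13*sqrt(2)*d/4 - 15*sqrt(2)/2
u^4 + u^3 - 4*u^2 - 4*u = u*(u - 2)*(u + 1)*(u + 2)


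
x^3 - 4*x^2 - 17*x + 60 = (x - 5)*(x - 3)*(x + 4)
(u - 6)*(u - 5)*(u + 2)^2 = u^4 - 7*u^3 - 10*u^2 + 76*u + 120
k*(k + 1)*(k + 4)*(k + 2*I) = k^4 + 5*k^3 + 2*I*k^3 + 4*k^2 + 10*I*k^2 + 8*I*k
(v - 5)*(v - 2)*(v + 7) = v^3 - 39*v + 70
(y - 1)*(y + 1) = y^2 - 1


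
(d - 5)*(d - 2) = d^2 - 7*d + 10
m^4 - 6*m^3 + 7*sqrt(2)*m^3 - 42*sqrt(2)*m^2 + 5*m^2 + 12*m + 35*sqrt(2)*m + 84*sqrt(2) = (m - 4)*(m - 3)*(m + 1)*(m + 7*sqrt(2))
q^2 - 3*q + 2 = (q - 2)*(q - 1)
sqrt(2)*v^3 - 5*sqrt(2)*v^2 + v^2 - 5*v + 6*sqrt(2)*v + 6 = (v - 3)*(v - 2)*(sqrt(2)*v + 1)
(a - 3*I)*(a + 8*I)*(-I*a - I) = -I*a^3 + 5*a^2 - I*a^2 + 5*a - 24*I*a - 24*I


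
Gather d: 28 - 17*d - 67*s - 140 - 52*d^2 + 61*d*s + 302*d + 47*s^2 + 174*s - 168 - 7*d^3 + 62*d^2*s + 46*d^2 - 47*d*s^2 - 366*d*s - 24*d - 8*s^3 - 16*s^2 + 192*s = -7*d^3 + d^2*(62*s - 6) + d*(-47*s^2 - 305*s + 261) - 8*s^3 + 31*s^2 + 299*s - 280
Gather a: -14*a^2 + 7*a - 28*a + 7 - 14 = -14*a^2 - 21*a - 7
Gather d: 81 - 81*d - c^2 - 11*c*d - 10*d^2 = -c^2 - 10*d^2 + d*(-11*c - 81) + 81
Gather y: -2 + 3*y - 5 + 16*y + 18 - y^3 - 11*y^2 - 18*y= -y^3 - 11*y^2 + y + 11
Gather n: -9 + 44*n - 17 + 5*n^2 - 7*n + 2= 5*n^2 + 37*n - 24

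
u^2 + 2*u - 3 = (u - 1)*(u + 3)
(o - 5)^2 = o^2 - 10*o + 25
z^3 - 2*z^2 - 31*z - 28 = (z - 7)*(z + 1)*(z + 4)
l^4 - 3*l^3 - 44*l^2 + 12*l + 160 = (l - 8)*(l - 2)*(l + 2)*(l + 5)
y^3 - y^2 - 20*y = y*(y - 5)*(y + 4)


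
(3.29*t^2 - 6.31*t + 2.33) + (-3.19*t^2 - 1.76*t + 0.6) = 0.1*t^2 - 8.07*t + 2.93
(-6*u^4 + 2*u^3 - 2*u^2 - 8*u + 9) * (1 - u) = 6*u^5 - 8*u^4 + 4*u^3 + 6*u^2 - 17*u + 9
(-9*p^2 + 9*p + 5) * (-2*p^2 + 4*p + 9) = 18*p^4 - 54*p^3 - 55*p^2 + 101*p + 45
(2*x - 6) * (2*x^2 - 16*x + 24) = 4*x^3 - 44*x^2 + 144*x - 144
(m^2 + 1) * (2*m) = 2*m^3 + 2*m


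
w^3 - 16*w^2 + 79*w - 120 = (w - 8)*(w - 5)*(w - 3)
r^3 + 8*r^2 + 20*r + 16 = (r + 2)^2*(r + 4)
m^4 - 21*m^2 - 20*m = m*(m - 5)*(m + 1)*(m + 4)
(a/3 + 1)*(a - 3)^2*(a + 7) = a^4/3 + 4*a^3/3 - 10*a^2 - 12*a + 63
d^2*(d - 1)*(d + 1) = d^4 - d^2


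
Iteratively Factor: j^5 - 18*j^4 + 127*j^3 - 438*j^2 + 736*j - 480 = (j - 3)*(j^4 - 15*j^3 + 82*j^2 - 192*j + 160) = (j - 3)*(j - 2)*(j^3 - 13*j^2 + 56*j - 80) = (j - 4)*(j - 3)*(j - 2)*(j^2 - 9*j + 20) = (j - 5)*(j - 4)*(j - 3)*(j - 2)*(j - 4)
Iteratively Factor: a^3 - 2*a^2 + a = (a)*(a^2 - 2*a + 1) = a*(a - 1)*(a - 1)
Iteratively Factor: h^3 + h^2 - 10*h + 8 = (h + 4)*(h^2 - 3*h + 2) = (h - 1)*(h + 4)*(h - 2)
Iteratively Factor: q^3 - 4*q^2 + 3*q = (q)*(q^2 - 4*q + 3) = q*(q - 1)*(q - 3)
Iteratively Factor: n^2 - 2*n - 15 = (n + 3)*(n - 5)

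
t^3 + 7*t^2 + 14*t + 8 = (t + 1)*(t + 2)*(t + 4)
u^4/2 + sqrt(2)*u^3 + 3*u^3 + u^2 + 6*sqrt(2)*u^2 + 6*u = u*(u/2 + sqrt(2)/2)*(u + 6)*(u + sqrt(2))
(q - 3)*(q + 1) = q^2 - 2*q - 3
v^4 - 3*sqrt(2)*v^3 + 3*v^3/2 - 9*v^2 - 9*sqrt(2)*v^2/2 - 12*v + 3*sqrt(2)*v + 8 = (v - 1/2)*(v + 2)*(v - 4*sqrt(2))*(v + sqrt(2))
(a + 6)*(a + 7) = a^2 + 13*a + 42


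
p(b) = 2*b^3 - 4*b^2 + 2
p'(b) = 6*b^2 - 8*b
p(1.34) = -0.37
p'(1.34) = 0.05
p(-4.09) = -201.75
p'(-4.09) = 133.09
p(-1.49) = -13.50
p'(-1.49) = 25.24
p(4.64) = 115.68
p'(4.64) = 92.06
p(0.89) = 0.24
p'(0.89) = -2.37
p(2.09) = 2.79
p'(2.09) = 9.49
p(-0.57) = 0.33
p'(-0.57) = 6.51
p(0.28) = 1.73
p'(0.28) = -1.77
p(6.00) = 290.00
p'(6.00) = 168.00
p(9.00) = 1136.00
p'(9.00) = 414.00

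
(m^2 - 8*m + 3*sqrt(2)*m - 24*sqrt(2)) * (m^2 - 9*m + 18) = m^4 - 17*m^3 + 3*sqrt(2)*m^3 - 51*sqrt(2)*m^2 + 90*m^2 - 144*m + 270*sqrt(2)*m - 432*sqrt(2)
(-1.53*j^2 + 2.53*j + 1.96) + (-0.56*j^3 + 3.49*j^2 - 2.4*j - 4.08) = -0.56*j^3 + 1.96*j^2 + 0.13*j - 2.12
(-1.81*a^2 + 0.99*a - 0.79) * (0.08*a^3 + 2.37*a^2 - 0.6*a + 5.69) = -0.1448*a^5 - 4.2105*a^4 + 3.3691*a^3 - 12.7652*a^2 + 6.1071*a - 4.4951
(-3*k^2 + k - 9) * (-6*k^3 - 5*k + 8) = 18*k^5 - 6*k^4 + 69*k^3 - 29*k^2 + 53*k - 72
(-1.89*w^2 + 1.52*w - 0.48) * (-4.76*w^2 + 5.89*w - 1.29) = 8.9964*w^4 - 18.3673*w^3 + 13.6757*w^2 - 4.788*w + 0.6192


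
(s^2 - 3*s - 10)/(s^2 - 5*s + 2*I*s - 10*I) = (s + 2)/(s + 2*I)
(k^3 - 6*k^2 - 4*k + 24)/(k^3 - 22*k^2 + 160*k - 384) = (k^2 - 4)/(k^2 - 16*k + 64)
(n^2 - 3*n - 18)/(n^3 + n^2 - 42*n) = (n + 3)/(n*(n + 7))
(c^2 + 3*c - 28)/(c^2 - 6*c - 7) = (-c^2 - 3*c + 28)/(-c^2 + 6*c + 7)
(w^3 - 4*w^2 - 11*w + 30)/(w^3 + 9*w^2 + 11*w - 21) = (w^2 - 7*w + 10)/(w^2 + 6*w - 7)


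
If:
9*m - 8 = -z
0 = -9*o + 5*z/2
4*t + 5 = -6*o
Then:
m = 8/9 - z/9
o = 5*z/18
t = -5*z/12 - 5/4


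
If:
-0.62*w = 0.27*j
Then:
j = -2.2962962962963*w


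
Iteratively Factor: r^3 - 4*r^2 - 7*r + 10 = (r - 5)*(r^2 + r - 2) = (r - 5)*(r + 2)*(r - 1)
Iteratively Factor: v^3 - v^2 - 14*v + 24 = (v - 3)*(v^2 + 2*v - 8) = (v - 3)*(v + 4)*(v - 2)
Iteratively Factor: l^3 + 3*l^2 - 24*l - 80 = (l - 5)*(l^2 + 8*l + 16) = (l - 5)*(l + 4)*(l + 4)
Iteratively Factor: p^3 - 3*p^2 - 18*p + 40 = (p - 2)*(p^2 - p - 20) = (p - 5)*(p - 2)*(p + 4)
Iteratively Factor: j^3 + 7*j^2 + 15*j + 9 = (j + 1)*(j^2 + 6*j + 9) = (j + 1)*(j + 3)*(j + 3)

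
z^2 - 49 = (z - 7)*(z + 7)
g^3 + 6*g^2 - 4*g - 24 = (g - 2)*(g + 2)*(g + 6)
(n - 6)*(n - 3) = n^2 - 9*n + 18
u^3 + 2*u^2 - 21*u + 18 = (u - 3)*(u - 1)*(u + 6)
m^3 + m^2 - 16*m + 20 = (m - 2)^2*(m + 5)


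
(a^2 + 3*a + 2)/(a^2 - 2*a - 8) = (a + 1)/(a - 4)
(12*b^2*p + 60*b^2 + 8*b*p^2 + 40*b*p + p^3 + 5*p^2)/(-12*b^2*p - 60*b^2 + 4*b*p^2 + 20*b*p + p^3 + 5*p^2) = (2*b + p)/(-2*b + p)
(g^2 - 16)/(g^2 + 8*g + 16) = (g - 4)/(g + 4)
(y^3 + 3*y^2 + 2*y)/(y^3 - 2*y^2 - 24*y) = (y^2 + 3*y + 2)/(y^2 - 2*y - 24)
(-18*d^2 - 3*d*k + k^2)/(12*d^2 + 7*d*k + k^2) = (-6*d + k)/(4*d + k)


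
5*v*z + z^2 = z*(5*v + z)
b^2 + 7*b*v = b*(b + 7*v)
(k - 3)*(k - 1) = k^2 - 4*k + 3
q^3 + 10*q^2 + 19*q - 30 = (q - 1)*(q + 5)*(q + 6)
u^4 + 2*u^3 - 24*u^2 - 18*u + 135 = (u - 3)^2*(u + 3)*(u + 5)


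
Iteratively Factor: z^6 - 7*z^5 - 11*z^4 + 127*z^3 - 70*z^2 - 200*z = (z)*(z^5 - 7*z^4 - 11*z^3 + 127*z^2 - 70*z - 200) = z*(z - 2)*(z^4 - 5*z^3 - 21*z^2 + 85*z + 100) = z*(z - 5)*(z - 2)*(z^3 - 21*z - 20) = z*(z - 5)^2*(z - 2)*(z^2 + 5*z + 4) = z*(z - 5)^2*(z - 2)*(z + 4)*(z + 1)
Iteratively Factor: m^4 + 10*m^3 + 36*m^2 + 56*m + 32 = (m + 2)*(m^3 + 8*m^2 + 20*m + 16) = (m + 2)^2*(m^2 + 6*m + 8) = (m + 2)^2*(m + 4)*(m + 2)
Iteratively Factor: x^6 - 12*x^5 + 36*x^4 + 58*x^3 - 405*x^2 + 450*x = (x - 5)*(x^5 - 7*x^4 + x^3 + 63*x^2 - 90*x) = (x - 5)*(x - 2)*(x^4 - 5*x^3 - 9*x^2 + 45*x) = (x - 5)^2*(x - 2)*(x^3 - 9*x) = (x - 5)^2*(x - 3)*(x - 2)*(x^2 + 3*x) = (x - 5)^2*(x - 3)*(x - 2)*(x + 3)*(x)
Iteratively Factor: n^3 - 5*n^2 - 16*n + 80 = (n + 4)*(n^2 - 9*n + 20) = (n - 5)*(n + 4)*(n - 4)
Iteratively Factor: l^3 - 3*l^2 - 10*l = (l)*(l^2 - 3*l - 10) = l*(l + 2)*(l - 5)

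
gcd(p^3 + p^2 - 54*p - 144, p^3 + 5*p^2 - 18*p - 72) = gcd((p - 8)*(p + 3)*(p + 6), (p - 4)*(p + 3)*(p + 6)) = p^2 + 9*p + 18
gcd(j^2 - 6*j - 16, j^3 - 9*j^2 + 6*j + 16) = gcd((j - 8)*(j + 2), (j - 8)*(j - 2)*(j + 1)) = j - 8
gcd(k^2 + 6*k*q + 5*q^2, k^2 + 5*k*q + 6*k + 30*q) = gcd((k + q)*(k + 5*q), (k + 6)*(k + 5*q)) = k + 5*q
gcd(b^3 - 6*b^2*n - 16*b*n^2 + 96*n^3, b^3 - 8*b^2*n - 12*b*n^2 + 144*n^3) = b^2 - 2*b*n - 24*n^2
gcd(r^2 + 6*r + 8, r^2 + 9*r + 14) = r + 2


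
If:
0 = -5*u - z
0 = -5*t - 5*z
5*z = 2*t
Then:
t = 0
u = 0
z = 0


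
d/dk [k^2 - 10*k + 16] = 2*k - 10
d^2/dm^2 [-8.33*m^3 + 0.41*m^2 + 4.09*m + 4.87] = 0.82 - 49.98*m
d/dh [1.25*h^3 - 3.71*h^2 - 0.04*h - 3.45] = 3.75*h^2 - 7.42*h - 0.04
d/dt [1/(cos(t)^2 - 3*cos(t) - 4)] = (2*cos(t) - 3)*sin(t)/(sin(t)^2 + 3*cos(t) + 3)^2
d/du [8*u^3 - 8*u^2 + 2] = 8*u*(3*u - 2)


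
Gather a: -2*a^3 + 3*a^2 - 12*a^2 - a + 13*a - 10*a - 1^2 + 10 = -2*a^3 - 9*a^2 + 2*a + 9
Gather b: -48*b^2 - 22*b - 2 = -48*b^2 - 22*b - 2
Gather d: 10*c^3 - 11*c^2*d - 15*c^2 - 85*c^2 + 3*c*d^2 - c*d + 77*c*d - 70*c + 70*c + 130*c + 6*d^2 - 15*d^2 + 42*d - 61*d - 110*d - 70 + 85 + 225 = 10*c^3 - 100*c^2 + 130*c + d^2*(3*c - 9) + d*(-11*c^2 + 76*c - 129) + 240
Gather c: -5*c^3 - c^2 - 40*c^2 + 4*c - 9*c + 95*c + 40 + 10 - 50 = -5*c^3 - 41*c^2 + 90*c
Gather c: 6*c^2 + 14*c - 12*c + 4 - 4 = 6*c^2 + 2*c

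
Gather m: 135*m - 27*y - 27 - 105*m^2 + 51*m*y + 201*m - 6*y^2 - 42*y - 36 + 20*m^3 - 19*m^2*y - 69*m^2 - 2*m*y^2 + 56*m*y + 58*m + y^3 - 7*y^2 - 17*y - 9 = 20*m^3 + m^2*(-19*y - 174) + m*(-2*y^2 + 107*y + 394) + y^3 - 13*y^2 - 86*y - 72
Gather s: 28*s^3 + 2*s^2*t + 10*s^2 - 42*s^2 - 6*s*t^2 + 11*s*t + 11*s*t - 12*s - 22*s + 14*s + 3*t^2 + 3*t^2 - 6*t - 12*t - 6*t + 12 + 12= 28*s^3 + s^2*(2*t - 32) + s*(-6*t^2 + 22*t - 20) + 6*t^2 - 24*t + 24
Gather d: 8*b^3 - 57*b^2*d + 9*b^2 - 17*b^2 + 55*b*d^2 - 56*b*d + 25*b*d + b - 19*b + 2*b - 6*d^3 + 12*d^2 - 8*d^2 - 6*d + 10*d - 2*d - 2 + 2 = 8*b^3 - 8*b^2 - 16*b - 6*d^3 + d^2*(55*b + 4) + d*(-57*b^2 - 31*b + 2)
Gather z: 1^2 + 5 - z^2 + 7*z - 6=-z^2 + 7*z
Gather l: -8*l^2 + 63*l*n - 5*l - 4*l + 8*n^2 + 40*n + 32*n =-8*l^2 + l*(63*n - 9) + 8*n^2 + 72*n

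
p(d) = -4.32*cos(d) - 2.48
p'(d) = 4.32*sin(d)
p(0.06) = -6.79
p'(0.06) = 0.26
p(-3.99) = 0.38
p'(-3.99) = 3.24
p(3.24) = 1.82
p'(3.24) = -0.42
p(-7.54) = -3.81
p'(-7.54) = -4.11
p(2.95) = 1.76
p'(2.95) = 0.82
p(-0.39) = -6.48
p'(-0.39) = -1.64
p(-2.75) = 1.51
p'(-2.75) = -1.65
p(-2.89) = 1.70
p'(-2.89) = -1.08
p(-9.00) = 1.46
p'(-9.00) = -1.78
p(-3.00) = 1.80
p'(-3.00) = -0.61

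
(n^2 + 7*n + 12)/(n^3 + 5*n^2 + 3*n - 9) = (n + 4)/(n^2 + 2*n - 3)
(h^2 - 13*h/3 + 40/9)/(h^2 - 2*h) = (9*h^2 - 39*h + 40)/(9*h*(h - 2))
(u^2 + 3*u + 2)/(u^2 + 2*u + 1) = (u + 2)/(u + 1)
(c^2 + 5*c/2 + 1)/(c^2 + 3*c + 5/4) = 2*(c + 2)/(2*c + 5)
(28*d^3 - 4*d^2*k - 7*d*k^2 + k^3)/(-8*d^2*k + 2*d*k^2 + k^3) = (-14*d^2 - 5*d*k + k^2)/(k*(4*d + k))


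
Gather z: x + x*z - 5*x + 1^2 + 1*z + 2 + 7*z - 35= -4*x + z*(x + 8) - 32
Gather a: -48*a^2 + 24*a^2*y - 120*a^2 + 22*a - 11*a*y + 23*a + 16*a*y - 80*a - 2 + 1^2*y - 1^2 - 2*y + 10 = a^2*(24*y - 168) + a*(5*y - 35) - y + 7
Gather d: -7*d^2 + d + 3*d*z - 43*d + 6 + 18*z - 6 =-7*d^2 + d*(3*z - 42) + 18*z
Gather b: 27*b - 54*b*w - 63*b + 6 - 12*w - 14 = b*(-54*w - 36) - 12*w - 8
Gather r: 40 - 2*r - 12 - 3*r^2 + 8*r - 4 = -3*r^2 + 6*r + 24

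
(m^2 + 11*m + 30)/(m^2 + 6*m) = (m + 5)/m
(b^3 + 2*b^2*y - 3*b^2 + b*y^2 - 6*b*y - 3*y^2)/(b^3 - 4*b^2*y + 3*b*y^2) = (b^3 + 2*b^2*y - 3*b^2 + b*y^2 - 6*b*y - 3*y^2)/(b*(b^2 - 4*b*y + 3*y^2))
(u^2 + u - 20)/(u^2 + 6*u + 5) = (u - 4)/(u + 1)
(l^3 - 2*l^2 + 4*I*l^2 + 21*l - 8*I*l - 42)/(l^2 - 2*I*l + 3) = (l^2 + l*(-2 + 7*I) - 14*I)/(l + I)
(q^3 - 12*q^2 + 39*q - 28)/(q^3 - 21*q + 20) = (q - 7)/(q + 5)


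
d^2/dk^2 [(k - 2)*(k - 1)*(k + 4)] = 6*k + 2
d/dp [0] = 0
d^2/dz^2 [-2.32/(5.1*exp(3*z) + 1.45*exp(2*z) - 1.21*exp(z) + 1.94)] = (-2.32*(15.3*exp(2*z) + 2.9*exp(z) - 1.21)*(30.6*exp(2*z) + 5.8*exp(z) - 2.42)*exp(z) + (106.488*exp(2*z) + 13.456*exp(z) - 2.8072)*(5.1*exp(3*z) + 1.45*exp(2*z) - 1.21*exp(z) + 1.94))*exp(z)/(5.1*exp(3*z) + 1.45*exp(2*z) - 1.21*exp(z) + 1.94)^3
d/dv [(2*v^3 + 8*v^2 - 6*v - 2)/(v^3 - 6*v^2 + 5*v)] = 2*(-10*v^4 + 16*v^3 + 5*v^2 - 12*v + 5)/(v^2*(v^4 - 12*v^3 + 46*v^2 - 60*v + 25))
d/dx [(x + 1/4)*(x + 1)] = 2*x + 5/4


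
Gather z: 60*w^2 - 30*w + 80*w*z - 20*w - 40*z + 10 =60*w^2 - 50*w + z*(80*w - 40) + 10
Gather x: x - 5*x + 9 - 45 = -4*x - 36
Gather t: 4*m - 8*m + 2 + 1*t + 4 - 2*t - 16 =-4*m - t - 10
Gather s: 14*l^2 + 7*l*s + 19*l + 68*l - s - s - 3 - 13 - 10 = 14*l^2 + 87*l + s*(7*l - 2) - 26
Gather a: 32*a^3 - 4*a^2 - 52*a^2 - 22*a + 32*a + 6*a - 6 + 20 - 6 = 32*a^3 - 56*a^2 + 16*a + 8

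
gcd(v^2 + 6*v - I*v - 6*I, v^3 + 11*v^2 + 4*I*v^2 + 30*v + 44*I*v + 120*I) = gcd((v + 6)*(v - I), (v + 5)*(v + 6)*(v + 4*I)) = v + 6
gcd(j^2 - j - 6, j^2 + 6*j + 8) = j + 2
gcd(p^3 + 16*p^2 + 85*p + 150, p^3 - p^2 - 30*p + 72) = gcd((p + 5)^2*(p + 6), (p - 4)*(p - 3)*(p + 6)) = p + 6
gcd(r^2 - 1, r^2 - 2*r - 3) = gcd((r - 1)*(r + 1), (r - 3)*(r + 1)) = r + 1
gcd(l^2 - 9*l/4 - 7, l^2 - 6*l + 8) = l - 4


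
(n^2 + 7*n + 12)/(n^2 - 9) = (n + 4)/(n - 3)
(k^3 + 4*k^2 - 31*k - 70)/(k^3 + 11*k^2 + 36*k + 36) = (k^2 + 2*k - 35)/(k^2 + 9*k + 18)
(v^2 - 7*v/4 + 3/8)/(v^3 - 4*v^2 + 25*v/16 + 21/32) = 4*(8*v^2 - 14*v + 3)/(32*v^3 - 128*v^2 + 50*v + 21)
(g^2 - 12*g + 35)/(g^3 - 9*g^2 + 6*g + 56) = (g - 5)/(g^2 - 2*g - 8)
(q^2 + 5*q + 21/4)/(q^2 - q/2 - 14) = (q + 3/2)/(q - 4)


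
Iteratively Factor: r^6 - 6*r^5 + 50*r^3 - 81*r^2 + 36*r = (r - 1)*(r^5 - 5*r^4 - 5*r^3 + 45*r^2 - 36*r) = (r - 3)*(r - 1)*(r^4 - 2*r^3 - 11*r^2 + 12*r) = (r - 3)*(r - 1)^2*(r^3 - r^2 - 12*r) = (r - 3)*(r - 1)^2*(r + 3)*(r^2 - 4*r) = r*(r - 3)*(r - 1)^2*(r + 3)*(r - 4)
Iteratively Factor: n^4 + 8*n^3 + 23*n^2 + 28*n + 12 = (n + 2)*(n^3 + 6*n^2 + 11*n + 6) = (n + 2)^2*(n^2 + 4*n + 3) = (n + 2)^2*(n + 3)*(n + 1)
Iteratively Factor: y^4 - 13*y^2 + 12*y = (y + 4)*(y^3 - 4*y^2 + 3*y) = y*(y + 4)*(y^2 - 4*y + 3) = y*(y - 3)*(y + 4)*(y - 1)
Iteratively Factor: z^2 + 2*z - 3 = (z - 1)*(z + 3)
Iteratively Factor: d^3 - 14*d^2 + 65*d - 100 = (d - 5)*(d^2 - 9*d + 20) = (d - 5)^2*(d - 4)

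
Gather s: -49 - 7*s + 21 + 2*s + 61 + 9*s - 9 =4*s + 24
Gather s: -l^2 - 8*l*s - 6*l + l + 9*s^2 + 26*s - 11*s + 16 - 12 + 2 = -l^2 - 5*l + 9*s^2 + s*(15 - 8*l) + 6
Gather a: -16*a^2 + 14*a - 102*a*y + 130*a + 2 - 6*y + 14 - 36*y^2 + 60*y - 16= -16*a^2 + a*(144 - 102*y) - 36*y^2 + 54*y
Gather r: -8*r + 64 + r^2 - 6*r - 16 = r^2 - 14*r + 48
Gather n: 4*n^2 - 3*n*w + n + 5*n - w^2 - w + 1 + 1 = 4*n^2 + n*(6 - 3*w) - w^2 - w + 2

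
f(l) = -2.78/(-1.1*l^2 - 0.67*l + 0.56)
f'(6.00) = -0.02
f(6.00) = 0.06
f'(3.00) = -0.16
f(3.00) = 0.24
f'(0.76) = -19.05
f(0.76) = 4.76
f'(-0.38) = 1.07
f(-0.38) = -4.24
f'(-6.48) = 0.02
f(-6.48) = 0.07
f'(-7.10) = 0.02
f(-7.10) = 0.06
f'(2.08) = -0.47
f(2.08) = 0.50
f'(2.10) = -0.45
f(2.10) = 0.49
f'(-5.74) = 0.03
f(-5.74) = 0.09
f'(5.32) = -0.03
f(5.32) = 0.08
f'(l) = -2.78*(2.2*l + 0.67)/(-1.1*l^2 - 0.67*l + 0.56)^2 = (-6.116*l - 1.8626)/(1.1*l^2 + 0.67*l - 0.56)^2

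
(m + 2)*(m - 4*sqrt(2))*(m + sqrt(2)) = m^3 - 3*sqrt(2)*m^2 + 2*m^2 - 6*sqrt(2)*m - 8*m - 16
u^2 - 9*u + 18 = (u - 6)*(u - 3)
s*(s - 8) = s^2 - 8*s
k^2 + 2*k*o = k*(k + 2*o)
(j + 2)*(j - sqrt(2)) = j^2 - sqrt(2)*j + 2*j - 2*sqrt(2)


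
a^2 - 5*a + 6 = (a - 3)*(a - 2)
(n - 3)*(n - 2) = n^2 - 5*n + 6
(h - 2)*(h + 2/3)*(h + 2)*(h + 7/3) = h^4 + 3*h^3 - 22*h^2/9 - 12*h - 56/9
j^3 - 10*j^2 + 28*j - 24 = (j - 6)*(j - 2)^2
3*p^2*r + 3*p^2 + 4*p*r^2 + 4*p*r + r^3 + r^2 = (p + r)*(3*p + r)*(r + 1)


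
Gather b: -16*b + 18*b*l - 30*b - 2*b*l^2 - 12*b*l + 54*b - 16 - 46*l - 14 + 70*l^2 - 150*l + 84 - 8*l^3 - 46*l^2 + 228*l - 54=b*(-2*l^2 + 6*l + 8) - 8*l^3 + 24*l^2 + 32*l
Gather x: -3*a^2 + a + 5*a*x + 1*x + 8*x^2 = -3*a^2 + a + 8*x^2 + x*(5*a + 1)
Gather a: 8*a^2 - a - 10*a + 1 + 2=8*a^2 - 11*a + 3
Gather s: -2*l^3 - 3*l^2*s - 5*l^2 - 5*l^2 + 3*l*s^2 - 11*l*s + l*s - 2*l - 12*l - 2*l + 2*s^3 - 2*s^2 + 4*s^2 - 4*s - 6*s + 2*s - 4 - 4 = -2*l^3 - 10*l^2 - 16*l + 2*s^3 + s^2*(3*l + 2) + s*(-3*l^2 - 10*l - 8) - 8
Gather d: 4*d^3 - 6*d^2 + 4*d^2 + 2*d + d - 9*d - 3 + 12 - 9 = 4*d^3 - 2*d^2 - 6*d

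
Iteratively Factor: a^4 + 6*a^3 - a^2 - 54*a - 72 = (a + 3)*(a^3 + 3*a^2 - 10*a - 24) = (a + 2)*(a + 3)*(a^2 + a - 12) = (a + 2)*(a + 3)*(a + 4)*(a - 3)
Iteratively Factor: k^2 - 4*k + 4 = (k - 2)*(k - 2)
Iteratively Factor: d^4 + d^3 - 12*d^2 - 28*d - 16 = (d + 1)*(d^3 - 12*d - 16) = (d + 1)*(d + 2)*(d^2 - 2*d - 8) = (d - 4)*(d + 1)*(d + 2)*(d + 2)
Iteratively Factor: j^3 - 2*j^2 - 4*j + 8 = (j - 2)*(j^2 - 4) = (j - 2)*(j + 2)*(j - 2)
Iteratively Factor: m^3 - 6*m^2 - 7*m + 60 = (m - 5)*(m^2 - m - 12) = (m - 5)*(m + 3)*(m - 4)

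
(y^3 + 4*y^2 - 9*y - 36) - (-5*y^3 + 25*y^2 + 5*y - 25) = 6*y^3 - 21*y^2 - 14*y - 11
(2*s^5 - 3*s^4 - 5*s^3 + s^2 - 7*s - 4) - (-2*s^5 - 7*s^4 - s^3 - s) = 4*s^5 + 4*s^4 - 4*s^3 + s^2 - 6*s - 4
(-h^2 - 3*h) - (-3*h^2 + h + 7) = 2*h^2 - 4*h - 7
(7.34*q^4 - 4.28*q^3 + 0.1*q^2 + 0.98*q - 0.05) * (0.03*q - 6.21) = 0.2202*q^5 - 45.7098*q^4 + 26.5818*q^3 - 0.5916*q^2 - 6.0873*q + 0.3105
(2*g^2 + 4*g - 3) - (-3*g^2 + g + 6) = 5*g^2 + 3*g - 9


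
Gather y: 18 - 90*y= 18 - 90*y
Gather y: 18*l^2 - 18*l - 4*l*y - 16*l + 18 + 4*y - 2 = 18*l^2 - 34*l + y*(4 - 4*l) + 16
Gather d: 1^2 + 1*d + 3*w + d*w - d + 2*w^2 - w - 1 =d*w + 2*w^2 + 2*w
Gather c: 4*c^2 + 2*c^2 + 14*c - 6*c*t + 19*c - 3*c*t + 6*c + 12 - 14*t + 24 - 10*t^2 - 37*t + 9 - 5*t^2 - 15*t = 6*c^2 + c*(39 - 9*t) - 15*t^2 - 66*t + 45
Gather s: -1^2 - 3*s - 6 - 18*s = -21*s - 7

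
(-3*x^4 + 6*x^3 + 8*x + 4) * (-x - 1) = 3*x^5 - 3*x^4 - 6*x^3 - 8*x^2 - 12*x - 4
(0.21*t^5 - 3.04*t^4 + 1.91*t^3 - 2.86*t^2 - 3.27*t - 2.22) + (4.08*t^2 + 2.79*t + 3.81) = 0.21*t^5 - 3.04*t^4 + 1.91*t^3 + 1.22*t^2 - 0.48*t + 1.59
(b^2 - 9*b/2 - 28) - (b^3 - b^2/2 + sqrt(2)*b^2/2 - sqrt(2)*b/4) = -b^3 - sqrt(2)*b^2/2 + 3*b^2/2 - 9*b/2 + sqrt(2)*b/4 - 28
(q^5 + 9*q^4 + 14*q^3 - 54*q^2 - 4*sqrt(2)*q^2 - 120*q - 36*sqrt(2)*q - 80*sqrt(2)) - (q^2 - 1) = q^5 + 9*q^4 + 14*q^3 - 55*q^2 - 4*sqrt(2)*q^2 - 120*q - 36*sqrt(2)*q - 80*sqrt(2) + 1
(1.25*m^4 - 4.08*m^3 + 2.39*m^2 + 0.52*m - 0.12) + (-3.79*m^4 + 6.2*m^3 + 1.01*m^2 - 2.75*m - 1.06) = -2.54*m^4 + 2.12*m^3 + 3.4*m^2 - 2.23*m - 1.18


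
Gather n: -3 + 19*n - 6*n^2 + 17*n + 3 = -6*n^2 + 36*n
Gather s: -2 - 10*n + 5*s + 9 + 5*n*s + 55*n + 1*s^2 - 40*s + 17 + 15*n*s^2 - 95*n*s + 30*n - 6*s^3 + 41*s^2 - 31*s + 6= 75*n - 6*s^3 + s^2*(15*n + 42) + s*(-90*n - 66) + 30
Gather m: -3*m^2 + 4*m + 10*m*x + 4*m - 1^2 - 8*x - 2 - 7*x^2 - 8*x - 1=-3*m^2 + m*(10*x + 8) - 7*x^2 - 16*x - 4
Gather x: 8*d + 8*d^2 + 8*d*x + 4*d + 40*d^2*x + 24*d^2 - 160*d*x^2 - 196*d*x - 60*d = 32*d^2 - 160*d*x^2 - 48*d + x*(40*d^2 - 188*d)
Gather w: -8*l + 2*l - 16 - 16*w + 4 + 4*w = -6*l - 12*w - 12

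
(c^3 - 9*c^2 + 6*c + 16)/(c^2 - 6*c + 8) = (c^2 - 7*c - 8)/(c - 4)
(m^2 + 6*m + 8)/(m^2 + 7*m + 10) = (m + 4)/(m + 5)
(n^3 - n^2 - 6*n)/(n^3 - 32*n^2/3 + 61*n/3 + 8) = 3*n*(n + 2)/(3*n^2 - 23*n - 8)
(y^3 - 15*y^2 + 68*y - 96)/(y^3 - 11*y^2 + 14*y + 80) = (y^2 - 7*y + 12)/(y^2 - 3*y - 10)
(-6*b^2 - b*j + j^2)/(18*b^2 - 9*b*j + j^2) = (-2*b - j)/(6*b - j)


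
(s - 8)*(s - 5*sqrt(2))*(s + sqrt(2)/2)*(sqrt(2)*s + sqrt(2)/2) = sqrt(2)*s^4 - 15*sqrt(2)*s^3/2 - 9*s^3 - 9*sqrt(2)*s^2 + 135*s^2/2 + 36*s + 75*sqrt(2)*s/2 + 20*sqrt(2)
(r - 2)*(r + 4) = r^2 + 2*r - 8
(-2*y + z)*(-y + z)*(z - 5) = 2*y^2*z - 10*y^2 - 3*y*z^2 + 15*y*z + z^3 - 5*z^2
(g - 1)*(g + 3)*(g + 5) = g^3 + 7*g^2 + 7*g - 15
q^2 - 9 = (q - 3)*(q + 3)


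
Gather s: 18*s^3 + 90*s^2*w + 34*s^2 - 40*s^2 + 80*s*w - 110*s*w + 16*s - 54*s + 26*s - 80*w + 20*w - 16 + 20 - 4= 18*s^3 + s^2*(90*w - 6) + s*(-30*w - 12) - 60*w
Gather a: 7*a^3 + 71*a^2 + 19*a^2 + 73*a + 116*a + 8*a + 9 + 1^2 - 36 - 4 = 7*a^3 + 90*a^2 + 197*a - 30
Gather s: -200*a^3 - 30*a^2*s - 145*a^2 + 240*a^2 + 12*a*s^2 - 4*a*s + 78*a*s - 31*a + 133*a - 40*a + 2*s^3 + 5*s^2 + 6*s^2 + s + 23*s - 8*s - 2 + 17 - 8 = -200*a^3 + 95*a^2 + 62*a + 2*s^3 + s^2*(12*a + 11) + s*(-30*a^2 + 74*a + 16) + 7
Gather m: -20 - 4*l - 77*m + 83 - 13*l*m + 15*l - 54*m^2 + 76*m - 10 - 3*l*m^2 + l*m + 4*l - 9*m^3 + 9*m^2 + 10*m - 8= 15*l - 9*m^3 + m^2*(-3*l - 45) + m*(9 - 12*l) + 45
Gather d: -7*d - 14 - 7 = -7*d - 21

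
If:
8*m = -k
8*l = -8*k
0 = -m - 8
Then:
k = 64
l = -64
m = -8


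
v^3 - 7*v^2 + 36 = (v - 6)*(v - 3)*(v + 2)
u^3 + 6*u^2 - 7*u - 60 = (u - 3)*(u + 4)*(u + 5)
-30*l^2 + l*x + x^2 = (-5*l + x)*(6*l + x)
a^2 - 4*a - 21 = (a - 7)*(a + 3)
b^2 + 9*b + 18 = (b + 3)*(b + 6)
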